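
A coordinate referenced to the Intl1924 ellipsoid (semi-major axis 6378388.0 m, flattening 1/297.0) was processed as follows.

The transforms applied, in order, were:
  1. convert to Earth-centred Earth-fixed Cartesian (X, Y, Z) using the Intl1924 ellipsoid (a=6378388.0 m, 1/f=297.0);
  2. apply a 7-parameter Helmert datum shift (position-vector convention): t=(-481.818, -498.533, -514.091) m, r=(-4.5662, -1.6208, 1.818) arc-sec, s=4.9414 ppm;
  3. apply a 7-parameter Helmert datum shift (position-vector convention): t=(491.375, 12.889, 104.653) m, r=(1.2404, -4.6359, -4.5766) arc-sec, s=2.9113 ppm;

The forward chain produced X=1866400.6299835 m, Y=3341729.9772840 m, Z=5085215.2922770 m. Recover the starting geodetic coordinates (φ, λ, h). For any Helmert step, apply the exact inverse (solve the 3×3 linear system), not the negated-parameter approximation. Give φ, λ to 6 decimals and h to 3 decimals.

φ=53.216104°, λ=60.817882°, h=623.871 m

start: X=1866400.6300, Y=3341729.9773, Z=5085215.2923 m
→ Helmert⁻¹: X=1865943.9640, Y=3341779.3406, Z=5085033.8008
→ Helmert⁻¹: X=1866485.9783, Y=3342132.3247, Z=5085582.0823
→ geod (Bowring, a=6378388.000): φ=53.21610400°, λ=60.81788200°, h=623.8710 m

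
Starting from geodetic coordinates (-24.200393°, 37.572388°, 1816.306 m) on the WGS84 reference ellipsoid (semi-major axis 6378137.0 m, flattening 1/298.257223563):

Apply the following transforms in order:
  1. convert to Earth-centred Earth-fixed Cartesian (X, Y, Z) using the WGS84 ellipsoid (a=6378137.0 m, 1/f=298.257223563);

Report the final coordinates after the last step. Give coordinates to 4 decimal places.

start: φ=-24.200393°, λ=37.572388°, h=1816.306 m
→ ECEF (a=6378137.000, f=1/298.257223563): X=4614850.3039, Y=3550371.5315, Z=-2599288.7143

X=4614850.3039 m, Y=3550371.5315 m, Z=-2599288.7143 m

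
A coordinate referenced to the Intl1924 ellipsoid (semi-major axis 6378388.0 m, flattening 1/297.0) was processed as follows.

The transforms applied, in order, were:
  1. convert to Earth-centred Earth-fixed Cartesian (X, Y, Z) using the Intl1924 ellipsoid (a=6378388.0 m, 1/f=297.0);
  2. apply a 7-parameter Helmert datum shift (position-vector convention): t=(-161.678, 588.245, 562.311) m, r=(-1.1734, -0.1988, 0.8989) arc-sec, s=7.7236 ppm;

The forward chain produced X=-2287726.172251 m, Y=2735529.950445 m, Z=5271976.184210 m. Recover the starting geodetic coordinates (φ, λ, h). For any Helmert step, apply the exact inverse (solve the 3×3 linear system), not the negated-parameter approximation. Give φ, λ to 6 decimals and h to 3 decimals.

start: X=-2287726.1723, Y=2735529.9504, Z=5271976.1842 m
→ Helmert⁻¹: X=-2287529.8269, Y=2734900.5631, Z=5271390.9223
→ geod (Bowring, a=6378388.000): φ=56.10554300°, λ=129.90983800°, h=334.2150 m

φ=56.105543°, λ=129.909838°, h=334.215 m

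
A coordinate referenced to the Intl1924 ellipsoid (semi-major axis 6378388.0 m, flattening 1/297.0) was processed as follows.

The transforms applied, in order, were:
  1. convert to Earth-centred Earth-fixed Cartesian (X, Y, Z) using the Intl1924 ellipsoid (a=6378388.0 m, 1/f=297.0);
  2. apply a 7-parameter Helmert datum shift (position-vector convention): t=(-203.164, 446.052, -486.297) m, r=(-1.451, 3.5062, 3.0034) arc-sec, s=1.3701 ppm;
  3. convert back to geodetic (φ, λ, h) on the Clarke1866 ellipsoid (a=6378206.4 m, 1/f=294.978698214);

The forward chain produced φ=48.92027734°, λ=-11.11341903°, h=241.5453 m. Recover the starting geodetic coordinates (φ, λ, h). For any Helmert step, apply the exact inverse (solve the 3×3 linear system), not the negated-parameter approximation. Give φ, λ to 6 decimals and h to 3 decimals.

start: φ=48.920277°, λ=-11.113419°, h=241.545 m
→ ECEF (a=6378206.400, f=1/294.978698214): X=4120666.0774, Y=-809444.8225, Z=4784715.2488
→ Helmert⁻¹: X=4120770.4590, Y=-809983.4295, Z=4785259.3387
→ geod (Bowring, a=6378388.000): φ=48.92078800°, λ=-11.12035500°, h=522.4750 m

φ=48.920788°, λ=-11.120355°, h=522.475 m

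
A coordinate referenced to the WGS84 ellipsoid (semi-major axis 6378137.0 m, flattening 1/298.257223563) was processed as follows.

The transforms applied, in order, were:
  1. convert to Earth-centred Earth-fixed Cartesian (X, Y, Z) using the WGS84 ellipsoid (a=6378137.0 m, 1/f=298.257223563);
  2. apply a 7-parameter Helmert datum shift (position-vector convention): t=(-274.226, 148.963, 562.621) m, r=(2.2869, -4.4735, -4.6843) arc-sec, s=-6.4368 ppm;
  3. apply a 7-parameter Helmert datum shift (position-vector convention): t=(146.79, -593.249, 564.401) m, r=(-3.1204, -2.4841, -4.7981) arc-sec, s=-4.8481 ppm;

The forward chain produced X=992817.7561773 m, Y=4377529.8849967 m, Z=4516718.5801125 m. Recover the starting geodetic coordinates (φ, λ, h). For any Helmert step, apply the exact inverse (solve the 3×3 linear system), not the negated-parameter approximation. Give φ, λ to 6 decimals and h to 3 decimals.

φ=45.360363°, λ=77.221921°, h=68.307 m

start: X=992817.7562, Y=4377529.8850, Z=4516718.5801 m
→ Helmert⁻¹: X=992628.3262, Y=4378099.1279, Z=4516230.3519
→ Helmert⁻¹: X=992907.4528, Y=4378050.9598, Z=4515626.7229
→ geod (Bowring, a=6378137.000): φ=45.36036300°, λ=77.22192100°, h=68.3070 m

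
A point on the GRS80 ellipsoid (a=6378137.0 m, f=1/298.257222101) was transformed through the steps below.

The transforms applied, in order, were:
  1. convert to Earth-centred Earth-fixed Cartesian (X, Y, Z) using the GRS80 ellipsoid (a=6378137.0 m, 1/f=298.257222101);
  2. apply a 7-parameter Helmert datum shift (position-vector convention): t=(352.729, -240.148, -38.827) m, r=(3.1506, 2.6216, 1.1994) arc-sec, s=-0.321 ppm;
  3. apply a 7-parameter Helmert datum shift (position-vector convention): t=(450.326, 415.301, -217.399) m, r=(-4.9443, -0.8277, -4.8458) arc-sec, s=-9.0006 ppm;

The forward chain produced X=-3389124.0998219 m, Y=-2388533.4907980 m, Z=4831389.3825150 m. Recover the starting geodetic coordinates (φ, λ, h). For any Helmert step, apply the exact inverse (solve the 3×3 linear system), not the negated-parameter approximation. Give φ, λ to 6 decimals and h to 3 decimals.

φ=49.549940°, λ=-144.828448°, h=1548.217 m

start: X=-3389124.0998, Y=-2388533.4908, Z=4831389.3825 m
→ Helmert⁻¹: X=-3389529.4171, Y=-2389165.7412, Z=4831606.6009
→ Helmert⁻¹: X=-3389958.5345, Y=-2388832.8469, Z=4831640.3813
→ geod (Bowring, a=6378137.000): φ=49.54994000°, λ=-144.82844800°, h=1548.2170 m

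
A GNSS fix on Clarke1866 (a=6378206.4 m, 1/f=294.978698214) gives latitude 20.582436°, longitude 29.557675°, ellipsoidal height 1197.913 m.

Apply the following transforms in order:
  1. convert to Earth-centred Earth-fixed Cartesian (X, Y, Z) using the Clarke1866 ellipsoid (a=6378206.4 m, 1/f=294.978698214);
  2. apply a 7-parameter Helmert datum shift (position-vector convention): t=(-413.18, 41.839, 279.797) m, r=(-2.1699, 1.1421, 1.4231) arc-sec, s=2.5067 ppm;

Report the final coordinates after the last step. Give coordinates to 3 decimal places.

X=5196732.373 m, Y=2947419.245 m, Z=2228689.902 m

start: φ=20.582436°, λ=29.557675°, h=1197.913 m
→ ECEF (a=6378206.400, f=1/294.978698214): X=5197140.5211, Y=2947310.7170, Z=2228464.3014
→ Helmert 7p (PV): X=5196732.3733, Y=2947419.2446, Z=2228689.9018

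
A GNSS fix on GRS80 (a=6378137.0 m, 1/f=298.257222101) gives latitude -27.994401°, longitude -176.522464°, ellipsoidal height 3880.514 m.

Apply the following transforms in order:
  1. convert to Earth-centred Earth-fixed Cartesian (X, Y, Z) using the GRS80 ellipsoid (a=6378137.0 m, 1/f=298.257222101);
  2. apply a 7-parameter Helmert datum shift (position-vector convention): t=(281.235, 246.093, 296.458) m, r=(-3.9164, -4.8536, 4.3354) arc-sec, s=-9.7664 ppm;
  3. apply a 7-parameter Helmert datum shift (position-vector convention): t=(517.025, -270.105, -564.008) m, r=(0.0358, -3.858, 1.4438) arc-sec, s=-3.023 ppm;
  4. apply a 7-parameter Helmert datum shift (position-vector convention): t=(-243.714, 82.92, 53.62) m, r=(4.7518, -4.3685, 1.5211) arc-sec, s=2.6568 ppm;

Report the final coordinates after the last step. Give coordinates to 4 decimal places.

X=-5628240.9686 m, Y=-342196.7257 m, Z=-2978321.0103 m

start: φ=-27.994401°, λ=-176.522464°, h=3880.514 m
→ ECEF (a=6378137.000, f=1/298.257222101): X=-5629053.4996, Y=-342072.4707, Z=-2977778.8697
→ Helmert 7p (PV): X=-5628640.0300, Y=-341997.8898, Z=-2977579.2901
→ Helmert 7p (PV): X=-5628047.9029, Y=-342305.8431, Z=-2978239.6346
→ Helmert 7p (PV): X=-5628240.9686, Y=-342196.7257, Z=-2978321.0103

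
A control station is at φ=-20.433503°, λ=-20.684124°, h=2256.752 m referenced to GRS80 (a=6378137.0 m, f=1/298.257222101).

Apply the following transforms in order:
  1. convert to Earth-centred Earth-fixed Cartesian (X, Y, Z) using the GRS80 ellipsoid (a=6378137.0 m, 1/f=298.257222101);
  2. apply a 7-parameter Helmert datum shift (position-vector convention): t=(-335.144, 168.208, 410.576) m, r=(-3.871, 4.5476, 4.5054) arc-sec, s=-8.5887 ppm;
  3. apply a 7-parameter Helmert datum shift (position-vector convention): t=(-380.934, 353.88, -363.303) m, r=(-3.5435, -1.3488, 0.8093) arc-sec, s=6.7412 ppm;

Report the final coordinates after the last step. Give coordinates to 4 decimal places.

X=5595112.9155 m, Y=-2112121.5272 m, Z=-2213479.1769 m

start: φ=-20.433503°, λ=-20.684124°, h=2256.752 m
→ ECEF (a=6378137.000, f=1/298.257222101): X=5595819.2283, Y=-2112712.1396, Z=-2213519.6993
→ Helmert 7p (PV): X=5595433.3687, Y=-2112445.0999, Z=-2213173.8349
→ Helmert 7p (PV): X=5595112.9155, Y=-2112121.5272, Z=-2213479.1769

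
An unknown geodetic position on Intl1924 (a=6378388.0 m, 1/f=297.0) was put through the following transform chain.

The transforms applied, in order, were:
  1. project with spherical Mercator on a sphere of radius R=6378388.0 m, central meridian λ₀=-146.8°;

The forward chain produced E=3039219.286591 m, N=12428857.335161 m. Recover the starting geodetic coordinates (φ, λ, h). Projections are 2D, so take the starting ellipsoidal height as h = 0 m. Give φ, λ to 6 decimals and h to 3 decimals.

start: E=3039219.2866, N=12428857.3352 m
→ merc⁻¹: φ=73.78271800°, λ=-119.49930300°

φ=73.782718°, λ=-119.499303°, h=0.000 m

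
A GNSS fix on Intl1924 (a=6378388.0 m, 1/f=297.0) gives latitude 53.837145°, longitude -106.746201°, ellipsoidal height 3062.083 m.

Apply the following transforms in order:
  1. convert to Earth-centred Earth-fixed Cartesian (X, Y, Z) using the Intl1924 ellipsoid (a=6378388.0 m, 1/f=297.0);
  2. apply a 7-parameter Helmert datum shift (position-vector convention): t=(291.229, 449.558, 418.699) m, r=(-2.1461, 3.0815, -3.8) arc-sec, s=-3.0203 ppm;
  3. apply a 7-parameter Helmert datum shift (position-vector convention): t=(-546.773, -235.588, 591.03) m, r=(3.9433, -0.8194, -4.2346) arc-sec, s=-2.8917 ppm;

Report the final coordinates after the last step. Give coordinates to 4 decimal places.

X=-1087704.8496 m, Y=-3613574.2671 m, Z=5129603.8207 m

start: φ=53.837145°, λ=-106.746201°, h=3062.083 m
→ ECEF (a=6378388.000, f=1/297.0): X=-1087371.2203, Y=-3613807.2554, Z=5128643.9643
→ Helmert 7p (PV): X=-1087066.6645, Y=-3613273.3888, Z=5129101.0181
→ Helmert 7p (PV): X=-1087704.8496, Y=-3613574.2671, Z=5129603.8207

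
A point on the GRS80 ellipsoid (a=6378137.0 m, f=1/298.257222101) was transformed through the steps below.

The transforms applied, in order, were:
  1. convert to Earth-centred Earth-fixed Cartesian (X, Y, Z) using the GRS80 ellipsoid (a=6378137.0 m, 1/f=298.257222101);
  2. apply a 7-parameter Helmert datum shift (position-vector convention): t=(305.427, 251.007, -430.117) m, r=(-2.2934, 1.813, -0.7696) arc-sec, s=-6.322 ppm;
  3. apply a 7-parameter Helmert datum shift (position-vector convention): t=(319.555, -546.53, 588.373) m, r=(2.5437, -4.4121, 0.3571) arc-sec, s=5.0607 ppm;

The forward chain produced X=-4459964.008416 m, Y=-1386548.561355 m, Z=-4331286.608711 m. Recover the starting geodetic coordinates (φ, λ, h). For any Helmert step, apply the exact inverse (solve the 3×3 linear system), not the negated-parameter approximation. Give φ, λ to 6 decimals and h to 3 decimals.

φ=-43.030886°, λ=-162.735926°, h=2025.053 m

start: X=-4459964.0084, Y=-1386548.5614, Z=-4331286.6087 m
→ Helmert⁻¹: X=-4460356.0489, Y=-1386040.7151, Z=-4331740.5575
→ Helmert⁻¹: X=-4460646.4325, Y=-1386268.9700, Z=-4331392.4443
→ geod (Bowring, a=6378137.000): φ=-43.03088600°, λ=-162.73592600°, h=2025.0530 m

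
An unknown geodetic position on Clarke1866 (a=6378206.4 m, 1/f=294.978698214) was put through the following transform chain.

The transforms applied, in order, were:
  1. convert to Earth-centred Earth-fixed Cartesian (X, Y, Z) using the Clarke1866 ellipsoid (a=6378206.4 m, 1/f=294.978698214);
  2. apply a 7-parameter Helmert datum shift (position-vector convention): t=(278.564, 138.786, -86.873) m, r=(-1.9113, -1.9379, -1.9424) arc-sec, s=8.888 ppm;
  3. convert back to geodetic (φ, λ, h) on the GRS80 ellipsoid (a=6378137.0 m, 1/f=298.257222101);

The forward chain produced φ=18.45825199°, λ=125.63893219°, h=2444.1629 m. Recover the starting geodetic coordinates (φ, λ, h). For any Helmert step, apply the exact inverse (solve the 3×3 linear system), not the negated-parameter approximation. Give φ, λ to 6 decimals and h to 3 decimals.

start: φ=18.458252°, λ=125.638932°, h=2444.163 m
→ ECEF (a=6378137.000, f=1/298.257222101): X=-3527726.6178, Y=4920409.3249, Z=2007333.4027
→ Helmert⁻¹: X=-3528001.2979, Y=4920174.9828, Z=2007481.1718
→ geod (Bowring, a=6378206.400): φ=18.46089200°, λ=125.64233700°, h=2416.5050 m

φ=18.460892°, λ=125.642337°, h=2416.505 m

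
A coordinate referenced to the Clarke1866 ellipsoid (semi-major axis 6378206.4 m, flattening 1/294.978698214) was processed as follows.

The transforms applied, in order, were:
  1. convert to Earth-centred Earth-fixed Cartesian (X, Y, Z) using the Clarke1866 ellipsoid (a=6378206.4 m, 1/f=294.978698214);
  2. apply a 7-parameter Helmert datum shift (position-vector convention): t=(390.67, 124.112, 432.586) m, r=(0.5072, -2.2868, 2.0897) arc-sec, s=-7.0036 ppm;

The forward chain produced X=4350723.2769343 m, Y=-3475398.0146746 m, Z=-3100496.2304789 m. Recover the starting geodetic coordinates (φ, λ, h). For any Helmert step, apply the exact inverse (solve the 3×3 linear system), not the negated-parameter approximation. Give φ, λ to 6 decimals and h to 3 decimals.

φ=-29.279604°, λ=-38.622553°, h=390.956 m

start: X=4350723.2769, Y=-3475398.0147, Z=-3100496.2305 m
→ Helmert⁻¹: X=4350293.4835, Y=-3475598.1668, Z=-3100990.2184
→ geod (Bowring, a=6378206.400): φ=-29.27960400°, λ=-38.62255300°, h=390.9560 m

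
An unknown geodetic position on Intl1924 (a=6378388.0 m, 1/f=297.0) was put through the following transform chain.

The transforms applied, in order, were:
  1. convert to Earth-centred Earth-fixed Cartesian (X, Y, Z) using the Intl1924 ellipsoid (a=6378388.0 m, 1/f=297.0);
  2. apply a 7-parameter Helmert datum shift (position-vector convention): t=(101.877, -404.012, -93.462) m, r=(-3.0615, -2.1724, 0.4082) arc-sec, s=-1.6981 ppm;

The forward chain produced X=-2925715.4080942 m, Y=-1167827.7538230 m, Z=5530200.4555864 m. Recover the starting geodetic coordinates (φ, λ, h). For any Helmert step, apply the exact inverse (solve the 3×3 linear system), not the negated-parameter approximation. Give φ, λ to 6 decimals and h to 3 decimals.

start: X=-2925715.4081, Y=-1167827.7538, Z=5530200.4556 m
→ Helmert⁻¹: X=-2925766.3181, Y=-1167502.0182, Z=5530316.7943
→ geod (Bowring, a=6378388.000): φ=60.49973000°, λ=-158.24595200°, h=2403.1280 m

φ=60.499730°, λ=-158.245952°, h=2403.128 m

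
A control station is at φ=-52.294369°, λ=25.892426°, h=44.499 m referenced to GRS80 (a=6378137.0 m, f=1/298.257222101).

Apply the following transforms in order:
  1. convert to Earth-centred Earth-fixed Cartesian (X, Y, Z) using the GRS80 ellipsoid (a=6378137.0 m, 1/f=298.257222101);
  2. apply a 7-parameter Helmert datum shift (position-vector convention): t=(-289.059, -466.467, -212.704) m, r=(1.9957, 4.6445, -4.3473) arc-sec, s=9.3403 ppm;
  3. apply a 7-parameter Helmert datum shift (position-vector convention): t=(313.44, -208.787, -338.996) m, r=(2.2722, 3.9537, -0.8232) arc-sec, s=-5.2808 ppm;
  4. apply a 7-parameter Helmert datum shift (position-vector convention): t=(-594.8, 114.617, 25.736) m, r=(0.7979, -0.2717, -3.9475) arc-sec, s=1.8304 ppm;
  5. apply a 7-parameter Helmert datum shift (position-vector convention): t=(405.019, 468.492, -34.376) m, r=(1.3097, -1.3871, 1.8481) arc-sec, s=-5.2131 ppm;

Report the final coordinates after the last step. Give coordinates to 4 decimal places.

start: φ=-52.294369°, λ=25.892426°, h=44.499 m
→ ECEF (a=6378137.000, f=1/298.257222101): X=3516709.5882, Y=1707047.9753, Z=-5022937.8306
→ Helmert 7p (PV): X=3516376.2515, Y=1706571.9322, Z=-5023260.1208
→ Helmert 7p (PV): X=3516581.6474, Y=1706395.4350, Z=-5023621.1924
→ Helmert 7p (PV): X=3516032.5585, Y=1706465.3079, Z=-5023593.4186
→ Helmert 7p (PV): X=3516437.7413, Y=1706988.3046, Z=-5023567.1261

X=3516437.7413 m, Y=1706988.3046 m, Z=-5023567.1261 m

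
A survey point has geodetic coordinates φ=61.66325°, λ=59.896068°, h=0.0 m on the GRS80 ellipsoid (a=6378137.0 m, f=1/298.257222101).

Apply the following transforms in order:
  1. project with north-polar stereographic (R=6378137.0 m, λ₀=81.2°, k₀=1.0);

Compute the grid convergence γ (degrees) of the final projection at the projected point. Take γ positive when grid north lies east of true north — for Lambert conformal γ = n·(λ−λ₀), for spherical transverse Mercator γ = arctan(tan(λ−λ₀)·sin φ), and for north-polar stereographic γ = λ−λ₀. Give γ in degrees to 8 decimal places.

-21.30393200

start: φ=61.663250°, λ=59.896068°, h=0.000 m
→ into stereo (λ₀=81.2°): φ=61.66325000°, λ−λ₀=-21.30393200°
convergence γ = -21.30393200°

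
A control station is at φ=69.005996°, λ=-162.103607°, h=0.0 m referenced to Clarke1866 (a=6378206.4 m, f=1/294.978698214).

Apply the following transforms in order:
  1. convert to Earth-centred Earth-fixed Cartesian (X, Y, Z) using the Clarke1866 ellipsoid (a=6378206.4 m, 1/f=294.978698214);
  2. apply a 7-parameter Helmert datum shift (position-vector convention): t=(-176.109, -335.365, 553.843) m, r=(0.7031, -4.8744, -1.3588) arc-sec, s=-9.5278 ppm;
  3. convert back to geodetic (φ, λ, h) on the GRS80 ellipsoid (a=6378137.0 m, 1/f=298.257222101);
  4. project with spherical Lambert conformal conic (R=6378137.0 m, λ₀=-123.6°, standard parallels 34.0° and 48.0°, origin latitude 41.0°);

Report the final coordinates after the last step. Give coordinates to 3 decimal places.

start: φ=69.005996°, λ=-162.103607°, h=0.000 m
→ ECEF (a=6378206.400, f=1/294.978698214): X=-2180996.4230, Y=-704291.0272, Z=5932026.6832
→ Helmert 7p (PV): X=-2181296.5744, Y=-704625.5348, Z=5932470.0661
→ geod (Bowring, a=6378137.000): φ=69.00273886°, λ=-162.09795595°, h=415.2383 m
→ lcc (R=6378137.0, λ₀=-123.6°): E=-1719012.8118, N=3630969.5494

E=-1719012.812 m, N=3630969.549 m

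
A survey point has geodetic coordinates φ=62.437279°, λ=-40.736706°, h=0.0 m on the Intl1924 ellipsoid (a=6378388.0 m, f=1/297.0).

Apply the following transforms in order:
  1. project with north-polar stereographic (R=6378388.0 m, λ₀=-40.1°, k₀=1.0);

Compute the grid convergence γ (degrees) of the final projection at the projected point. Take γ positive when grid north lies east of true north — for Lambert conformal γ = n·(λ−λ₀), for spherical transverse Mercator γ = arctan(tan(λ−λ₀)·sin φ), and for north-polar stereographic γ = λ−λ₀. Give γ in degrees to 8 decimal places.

-0.63670600

start: φ=62.437279°, λ=-40.736706°, h=0.000 m
→ into stereo (λ₀=-40.1°): φ=62.43727900°, λ−λ₀=-0.63670600°
convergence γ = -0.63670600°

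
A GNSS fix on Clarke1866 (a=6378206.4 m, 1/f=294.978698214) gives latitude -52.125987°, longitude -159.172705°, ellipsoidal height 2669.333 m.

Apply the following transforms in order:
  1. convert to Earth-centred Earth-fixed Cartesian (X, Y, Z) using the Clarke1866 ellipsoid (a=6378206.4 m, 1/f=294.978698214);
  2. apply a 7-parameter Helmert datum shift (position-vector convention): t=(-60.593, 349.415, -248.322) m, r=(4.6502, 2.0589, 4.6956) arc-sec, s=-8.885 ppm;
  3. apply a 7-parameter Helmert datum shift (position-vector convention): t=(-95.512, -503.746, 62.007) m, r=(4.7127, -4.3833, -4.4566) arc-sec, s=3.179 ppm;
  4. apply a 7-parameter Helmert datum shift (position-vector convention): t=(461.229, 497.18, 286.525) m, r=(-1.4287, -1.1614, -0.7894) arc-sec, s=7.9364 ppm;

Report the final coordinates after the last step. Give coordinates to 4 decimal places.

X=-3668781.1894 m, Y=-1395240.9608 m, Z=-5013351.7436 m

start: φ=-52.125987°, λ=-159.172705°, h=2669.333 m
→ ECEF (a=6378206.400, f=1/294.978698214): X=-3669159.1429, Y=-1395783.3365, Z=-5013325.0779
→ Helmert 7p (PV): X=-3669205.4025, Y=-1395392.0239, Z=-5013523.6993
→ Helmert 7p (PV): X=-3669236.1862, Y=-1395706.3796, Z=-5013587.4859
→ Helmert 7p (PV): X=-3668781.1894, Y=-1395240.9608, Z=-5013351.7436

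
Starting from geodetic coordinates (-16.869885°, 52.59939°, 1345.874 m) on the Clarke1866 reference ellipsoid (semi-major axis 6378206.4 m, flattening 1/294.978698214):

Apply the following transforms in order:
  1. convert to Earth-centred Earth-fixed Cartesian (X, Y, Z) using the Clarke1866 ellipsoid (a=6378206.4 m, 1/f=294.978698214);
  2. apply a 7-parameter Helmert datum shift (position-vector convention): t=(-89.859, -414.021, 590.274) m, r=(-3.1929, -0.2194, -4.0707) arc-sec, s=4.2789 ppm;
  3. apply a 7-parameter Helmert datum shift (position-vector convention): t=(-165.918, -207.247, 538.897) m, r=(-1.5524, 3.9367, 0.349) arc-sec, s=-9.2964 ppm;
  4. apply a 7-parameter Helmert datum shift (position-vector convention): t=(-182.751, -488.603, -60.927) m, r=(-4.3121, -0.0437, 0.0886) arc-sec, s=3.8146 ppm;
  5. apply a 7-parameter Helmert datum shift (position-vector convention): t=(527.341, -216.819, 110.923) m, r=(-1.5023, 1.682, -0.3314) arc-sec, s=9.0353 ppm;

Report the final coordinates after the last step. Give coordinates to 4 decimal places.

start: φ=-16.869885°, λ=52.599390°, h=1345.874 m
→ ECEF (a=6378206.400, f=1/294.978698214): X=3709148.0567, Y=4851257.2244, Z=-1839337.0103
→ Helmert 7p (PV): X=3709171.7668, Y=4850762.2875, Z=-1838825.7571
→ Helmert 7p (PV): X=3708928.0645, Y=4850502.3825, Z=-1838377.0647
→ Helmert 7p (PV): X=3708757.7676, Y=4849995.4427, Z=-1838545.6219
→ Helmert 7p (PV): X=3709311.4181, Y=4849803.0952, Z=-1838516.8789

X=3709311.4181 m, Y=4849803.0952 m, Z=-1838516.8789 m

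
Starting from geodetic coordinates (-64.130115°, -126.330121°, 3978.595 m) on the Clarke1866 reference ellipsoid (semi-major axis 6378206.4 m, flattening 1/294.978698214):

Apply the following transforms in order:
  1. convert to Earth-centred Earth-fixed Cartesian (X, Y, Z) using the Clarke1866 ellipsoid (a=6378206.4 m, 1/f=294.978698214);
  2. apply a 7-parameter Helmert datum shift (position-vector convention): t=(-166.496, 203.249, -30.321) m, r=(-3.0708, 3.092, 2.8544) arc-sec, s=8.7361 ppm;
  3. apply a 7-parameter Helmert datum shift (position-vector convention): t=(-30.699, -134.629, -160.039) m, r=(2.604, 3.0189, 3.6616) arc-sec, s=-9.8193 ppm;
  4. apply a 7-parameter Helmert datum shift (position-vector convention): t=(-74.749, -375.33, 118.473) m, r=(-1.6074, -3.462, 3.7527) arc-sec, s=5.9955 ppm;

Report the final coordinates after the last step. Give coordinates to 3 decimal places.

X=-1654555.347 m, Y=-2250053.358 m, Z=-5719502.266 m

start: φ=-64.130115°, λ=-126.330121°, h=3978.595 m
→ ECEF (a=6378206.400, f=1/294.978698214): X=-1654313.8217, Y=-2249595.7117, Z=-5719446.1502
→ Helmert 7p (PV): X=-1654549.3764, Y=-2249520.1587, Z=-5719468.1462
→ Helmert 7p (PV): X=-1654607.6055, Y=-2249589.8652, Z=-5719576.2071
→ Helmert 7p (PV): X=-1654555.3469, Y=-2250053.3584, Z=-5719502.2664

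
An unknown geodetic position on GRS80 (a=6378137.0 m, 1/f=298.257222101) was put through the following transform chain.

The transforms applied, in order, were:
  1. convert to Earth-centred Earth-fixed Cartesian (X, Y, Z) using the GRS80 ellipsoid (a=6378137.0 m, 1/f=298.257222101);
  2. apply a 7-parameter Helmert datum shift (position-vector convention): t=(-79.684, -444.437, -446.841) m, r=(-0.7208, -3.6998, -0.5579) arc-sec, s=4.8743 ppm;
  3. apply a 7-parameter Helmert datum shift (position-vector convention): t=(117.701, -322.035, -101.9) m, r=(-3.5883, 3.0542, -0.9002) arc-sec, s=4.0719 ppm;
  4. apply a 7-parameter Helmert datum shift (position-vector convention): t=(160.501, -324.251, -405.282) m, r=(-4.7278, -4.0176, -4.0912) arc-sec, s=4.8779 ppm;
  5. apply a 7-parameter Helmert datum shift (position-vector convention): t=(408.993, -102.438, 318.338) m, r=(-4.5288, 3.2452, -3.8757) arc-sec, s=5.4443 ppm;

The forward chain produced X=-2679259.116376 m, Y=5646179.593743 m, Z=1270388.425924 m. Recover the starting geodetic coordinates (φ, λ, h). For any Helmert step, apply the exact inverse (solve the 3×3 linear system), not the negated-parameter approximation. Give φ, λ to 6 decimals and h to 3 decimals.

φ=11.572371°, λ=115.388772°, h=1465.656 m

start: X=-2679259.1164, Y=5646179.5937, Z=1270388.4259 m
→ Helmert⁻¹: X=-2679779.5951, Y=5646173.0514, Z=1270144.9806
→ Helmert⁻¹: X=-2680014.2670, Y=5646387.4759, Z=1270725.6870
→ Helmert⁻¹: X=-2680164.5167, Y=5646652.7121, Z=1270880.9590
→ Helmert⁻¹: X=-2680064.2381, Y=5647057.9317, Z=1271389.4098
→ geod (Bowring, a=6378137.000): φ=11.57237100°, λ=115.38877200°, h=1465.6560 m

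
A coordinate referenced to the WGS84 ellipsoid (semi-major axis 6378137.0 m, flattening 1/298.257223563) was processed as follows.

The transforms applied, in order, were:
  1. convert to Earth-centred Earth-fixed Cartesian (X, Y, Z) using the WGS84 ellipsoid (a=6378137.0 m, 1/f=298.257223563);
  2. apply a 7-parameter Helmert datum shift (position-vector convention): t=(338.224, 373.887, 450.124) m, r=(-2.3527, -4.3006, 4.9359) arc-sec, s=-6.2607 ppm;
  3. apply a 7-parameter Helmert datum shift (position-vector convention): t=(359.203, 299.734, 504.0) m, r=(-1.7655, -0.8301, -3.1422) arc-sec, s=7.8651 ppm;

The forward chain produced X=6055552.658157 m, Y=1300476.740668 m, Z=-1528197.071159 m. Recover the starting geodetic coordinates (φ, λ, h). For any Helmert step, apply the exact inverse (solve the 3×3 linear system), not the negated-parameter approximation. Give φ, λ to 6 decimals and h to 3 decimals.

start: X=6055552.6582, Y=1300476.7407, Z=-1528197.0712 m
→ Helmert⁻¹: X=6055119.8706, Y=1300272.1081, Z=-1528702.2868
→ Helmert⁻¹: X=6054818.7724, Y=1299778.9113, Z=-1529273.4012
→ geod (Bowring, a=6378137.000): φ=-13.96122100°, λ=12.11572500°, h=1885.6910 m

φ=-13.961221°, λ=12.115725°, h=1885.691 m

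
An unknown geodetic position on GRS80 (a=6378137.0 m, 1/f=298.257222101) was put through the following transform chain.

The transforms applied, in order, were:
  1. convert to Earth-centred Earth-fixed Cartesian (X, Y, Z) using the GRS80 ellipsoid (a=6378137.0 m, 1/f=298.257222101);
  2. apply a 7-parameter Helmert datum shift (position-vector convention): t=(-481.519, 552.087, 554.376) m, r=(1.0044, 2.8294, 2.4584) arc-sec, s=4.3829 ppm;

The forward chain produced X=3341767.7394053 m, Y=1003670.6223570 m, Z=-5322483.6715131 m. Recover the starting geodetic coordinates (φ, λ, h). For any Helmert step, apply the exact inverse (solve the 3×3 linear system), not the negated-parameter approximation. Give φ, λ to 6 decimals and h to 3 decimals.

φ=-56.928502°, λ=16.704788°, h=1687.627 m

start: X=3341767.7394, Y=1003670.6224, Z=-5322483.6715 m
→ Helmert⁻¹: X=3342319.5816, Y=1003048.3828, Z=-5322973.7539
→ geod (Bowring, a=6378137.000): φ=-56.92850200°, λ=16.70478800°, h=1687.6270 m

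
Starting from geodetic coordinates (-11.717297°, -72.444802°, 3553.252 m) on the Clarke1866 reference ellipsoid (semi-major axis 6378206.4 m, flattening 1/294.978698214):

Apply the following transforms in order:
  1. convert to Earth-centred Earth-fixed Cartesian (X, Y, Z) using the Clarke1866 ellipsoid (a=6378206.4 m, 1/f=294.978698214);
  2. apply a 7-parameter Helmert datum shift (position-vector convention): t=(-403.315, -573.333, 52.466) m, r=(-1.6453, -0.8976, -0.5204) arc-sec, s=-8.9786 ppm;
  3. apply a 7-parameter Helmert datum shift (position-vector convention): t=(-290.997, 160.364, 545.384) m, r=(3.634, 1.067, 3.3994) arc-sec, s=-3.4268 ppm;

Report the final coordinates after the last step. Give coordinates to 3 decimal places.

X=1884410.376 m, Y=-5958879.962 m, Z=-1286883.599 m

start: φ=-11.717297°, λ=-72.444802°, h=3553.252 m
→ ECEF (a=6378206.400, f=1/294.978698214): X=1885045.9510, Y=-5958579.6284, Z=-1287438.4148
→ Helmert 7p (PV): X=1884616.2802, Y=-5959114.4869, Z=-1287318.6573
→ Helmert 7p (PV): X=1884410.3762, Y=-5958879.9624, Z=-1286883.5990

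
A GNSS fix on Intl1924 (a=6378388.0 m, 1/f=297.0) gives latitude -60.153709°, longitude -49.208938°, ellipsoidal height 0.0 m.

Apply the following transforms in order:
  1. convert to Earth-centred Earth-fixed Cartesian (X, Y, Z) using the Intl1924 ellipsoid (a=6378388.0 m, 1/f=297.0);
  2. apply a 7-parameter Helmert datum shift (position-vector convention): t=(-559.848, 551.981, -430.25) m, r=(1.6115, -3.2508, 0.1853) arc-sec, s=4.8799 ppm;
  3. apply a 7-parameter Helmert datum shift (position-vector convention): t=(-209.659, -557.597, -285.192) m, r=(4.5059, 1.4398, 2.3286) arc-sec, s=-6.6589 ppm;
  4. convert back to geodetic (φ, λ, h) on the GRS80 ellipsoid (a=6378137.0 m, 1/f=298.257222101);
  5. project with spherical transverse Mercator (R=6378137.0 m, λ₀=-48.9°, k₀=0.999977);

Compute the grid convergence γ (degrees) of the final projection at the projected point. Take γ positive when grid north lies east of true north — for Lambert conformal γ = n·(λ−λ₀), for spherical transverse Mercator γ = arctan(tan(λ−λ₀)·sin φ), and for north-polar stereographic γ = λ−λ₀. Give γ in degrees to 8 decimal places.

0.27429417

start: φ=-60.153709°, λ=-49.208938°, h=0.000 m
→ ECEF (a=6378388.000, f=1/297.0): X=2079083.9226, Y=-2409401.6778, Z=-5509138.6794
→ Helmert 7p (PV): X=2078623.2110, Y=-2408816.5448, Z=-5509581.8705
→ Helmert 7p (PV): X=2078388.4460, Y=-2409214.2783, Z=-5509897.5049
→ geod (Bowring, a=6378137.000): φ=-60.16103024°, λ=-49.21621498°, h=543.8300 m
→ into tm (λ₀=-48.9°): φ=-60.16103024°, λ−λ₀=-0.31621498°
convergence γ = 0.27429417°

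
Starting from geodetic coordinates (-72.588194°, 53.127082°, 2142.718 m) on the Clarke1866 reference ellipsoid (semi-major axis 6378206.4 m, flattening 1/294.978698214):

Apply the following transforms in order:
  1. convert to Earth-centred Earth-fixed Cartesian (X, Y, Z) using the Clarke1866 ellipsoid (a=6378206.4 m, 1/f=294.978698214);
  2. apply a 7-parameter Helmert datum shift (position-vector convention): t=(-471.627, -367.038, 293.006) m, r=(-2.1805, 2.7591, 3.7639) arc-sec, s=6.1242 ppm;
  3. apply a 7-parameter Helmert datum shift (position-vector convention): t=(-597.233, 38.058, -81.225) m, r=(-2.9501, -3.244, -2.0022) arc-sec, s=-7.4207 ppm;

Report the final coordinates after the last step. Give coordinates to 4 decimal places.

start: φ=-72.588194°, λ=53.127082°, h=2142.718 m
→ ECEF (a=6378206.400, f=1/294.978698214): X=1149169.2078, Y=1532057.3484, Z=-6065511.6063
→ Helmert 7p (PV): X=1148595.5258, Y=1531656.5419, Z=-6065287.3147
→ Helmert 7p (PV): X=1148100.0272, Y=1531585.3367, Z=-6065327.3732

X=1148100.0272 m, Y=1531585.3367 m, Z=-6065327.3732 m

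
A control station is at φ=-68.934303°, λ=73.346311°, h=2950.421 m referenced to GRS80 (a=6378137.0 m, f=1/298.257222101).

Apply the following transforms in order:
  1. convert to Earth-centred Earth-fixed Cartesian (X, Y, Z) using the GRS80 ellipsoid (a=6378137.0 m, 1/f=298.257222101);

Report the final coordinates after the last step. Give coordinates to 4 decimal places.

X=659239.4886 m, Y=2203829.9190 m, Z=-5932095.9703 m

start: φ=-68.934303°, λ=73.346311°, h=2950.421 m
→ ECEF (a=6378137.000, f=1/298.257222101): X=659239.4886, Y=2203829.9190, Z=-5932095.9703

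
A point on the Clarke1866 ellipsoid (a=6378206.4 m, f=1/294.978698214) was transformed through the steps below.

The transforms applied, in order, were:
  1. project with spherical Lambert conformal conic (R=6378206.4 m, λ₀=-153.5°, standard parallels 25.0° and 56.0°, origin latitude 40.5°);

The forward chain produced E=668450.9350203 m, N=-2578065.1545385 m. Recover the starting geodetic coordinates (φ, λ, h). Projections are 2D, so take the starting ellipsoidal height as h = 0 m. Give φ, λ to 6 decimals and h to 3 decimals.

start: E=668450.9350, N=-2578065.1545 m
→ lcc⁻¹: φ=16.93748300°, λ=-147.49559800°

φ=16.937483°, λ=-147.495598°, h=0.000 m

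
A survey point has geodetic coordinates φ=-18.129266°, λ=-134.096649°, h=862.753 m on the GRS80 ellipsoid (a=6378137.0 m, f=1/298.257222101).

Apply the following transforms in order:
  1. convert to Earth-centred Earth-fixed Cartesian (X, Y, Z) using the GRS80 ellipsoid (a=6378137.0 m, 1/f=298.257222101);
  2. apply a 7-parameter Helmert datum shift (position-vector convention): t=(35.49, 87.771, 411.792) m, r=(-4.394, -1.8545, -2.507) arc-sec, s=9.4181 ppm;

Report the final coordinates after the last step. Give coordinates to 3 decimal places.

X=-4220003.094 m, Y=-4355118.289 m, Z=-1971806.935 m

start: φ=-18.129266°, λ=-134.096649°, h=862.753 m
→ ECEF (a=6378137.000, f=1/298.257222101): X=-4219963.6379, Y=-4355174.3191, Z=-1972254.9880
→ Helmert 7p (PV): X=-4220003.0940, Y=-4355118.2892, Z=-1971806.9345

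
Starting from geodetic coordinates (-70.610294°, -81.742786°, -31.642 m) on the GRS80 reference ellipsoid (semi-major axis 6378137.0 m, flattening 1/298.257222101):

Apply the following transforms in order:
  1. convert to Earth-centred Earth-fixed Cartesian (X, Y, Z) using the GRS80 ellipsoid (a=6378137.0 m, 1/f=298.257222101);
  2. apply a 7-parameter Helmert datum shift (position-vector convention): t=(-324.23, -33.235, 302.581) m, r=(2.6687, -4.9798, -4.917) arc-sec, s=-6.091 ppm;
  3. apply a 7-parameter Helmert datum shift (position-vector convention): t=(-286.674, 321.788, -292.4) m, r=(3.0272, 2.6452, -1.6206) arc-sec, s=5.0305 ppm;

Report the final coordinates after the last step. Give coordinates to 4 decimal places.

start: φ=-70.610294°, λ=-81.742786°, h=-31.642 m
→ ECEF (a=6378137.000, f=1/298.257222101): X=305016.0693, Y=-2101795.6651, Z=-5993956.4202
→ Helmert 7p (PV): X=304784.5883, Y=-2101745.8185, Z=-5993637.1595
→ Helmert 7p (PV): X=304406.0697, Y=-2101349.0332, Z=-5993994.4651

X=304406.0697 m, Y=-2101349.0332 m, Z=-5993994.4651 m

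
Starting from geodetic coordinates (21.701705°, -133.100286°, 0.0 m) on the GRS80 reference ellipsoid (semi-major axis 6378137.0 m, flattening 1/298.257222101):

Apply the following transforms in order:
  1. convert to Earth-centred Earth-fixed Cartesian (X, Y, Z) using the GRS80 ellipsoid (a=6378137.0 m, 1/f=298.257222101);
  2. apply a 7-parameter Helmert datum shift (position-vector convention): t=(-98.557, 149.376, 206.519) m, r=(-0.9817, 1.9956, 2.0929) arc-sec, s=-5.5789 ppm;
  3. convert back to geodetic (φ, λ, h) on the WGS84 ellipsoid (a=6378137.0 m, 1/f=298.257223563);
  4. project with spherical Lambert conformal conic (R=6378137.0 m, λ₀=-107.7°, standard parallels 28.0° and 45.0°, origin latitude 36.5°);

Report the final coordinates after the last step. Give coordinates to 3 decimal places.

start: φ=21.701705°, λ=-133.100286°, h=0.000 m
→ ECEF (a=6378137.000, f=1/298.257222101): X=-4051000.6094, Y=-4328950.3375, Z=2343756.2311
→ Helmert 7p (PV): X=-4051009.9665, Y=-4328806.7598, Z=2344009.4707
→ geod (Bowring, a=6378137.000): φ=21.70415872°, λ=-133.10130012°, h=2.1845 m
→ lcc (R=6378137.0, λ₀=-107.7°): E=-2652777.0653, N=-1293971.3870

E=-2652777.065 m, N=-1293971.387 m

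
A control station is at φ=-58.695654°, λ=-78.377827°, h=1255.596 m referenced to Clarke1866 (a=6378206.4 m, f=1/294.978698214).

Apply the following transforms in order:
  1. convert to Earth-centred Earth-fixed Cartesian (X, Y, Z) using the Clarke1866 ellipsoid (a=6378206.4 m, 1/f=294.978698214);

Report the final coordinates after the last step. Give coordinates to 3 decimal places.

start: φ=-58.695654°, λ=-78.377827°, h=1255.596 m
→ ECEF (a=6378206.400, f=1/294.978698214): X=669418.2602, Y=-3254756.2978, Z=-5427272.2700

X=669418.260 m, Y=-3254756.298 m, Z=-5427272.270 m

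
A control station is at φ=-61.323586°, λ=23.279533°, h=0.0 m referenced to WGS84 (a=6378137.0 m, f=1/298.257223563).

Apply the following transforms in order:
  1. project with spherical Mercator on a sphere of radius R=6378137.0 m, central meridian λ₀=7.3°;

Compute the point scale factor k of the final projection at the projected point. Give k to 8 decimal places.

start: φ=-61.323586°, λ=23.279533°, h=0.000 m
→ into merc (λ₀=7.3°): φ=-61.32358600°, λ−λ₀=15.97953300°
scale k = 2.08393083

2.08393083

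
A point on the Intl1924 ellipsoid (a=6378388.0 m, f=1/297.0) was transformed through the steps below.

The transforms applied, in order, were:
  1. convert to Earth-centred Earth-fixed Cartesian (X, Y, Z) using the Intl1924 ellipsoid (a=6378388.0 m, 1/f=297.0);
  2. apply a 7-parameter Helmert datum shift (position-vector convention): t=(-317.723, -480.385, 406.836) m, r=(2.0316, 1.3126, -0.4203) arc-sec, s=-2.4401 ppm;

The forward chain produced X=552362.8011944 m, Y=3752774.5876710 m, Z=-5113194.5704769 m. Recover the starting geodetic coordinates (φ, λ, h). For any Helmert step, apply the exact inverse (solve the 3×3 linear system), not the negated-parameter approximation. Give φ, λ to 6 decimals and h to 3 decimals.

start: X=552362.8012, Y=3752774.5877, Z=-5113194.5705 m
→ Helmert⁻¹: X=552706.7665, Y=3753214.8905, Z=-5113647.3342
→ geod (Bowring, a=6378388.000): φ=-53.61383700°, λ=81.62270700°, h=2709.3810 m

φ=-53.613837°, λ=81.622707°, h=2709.381 m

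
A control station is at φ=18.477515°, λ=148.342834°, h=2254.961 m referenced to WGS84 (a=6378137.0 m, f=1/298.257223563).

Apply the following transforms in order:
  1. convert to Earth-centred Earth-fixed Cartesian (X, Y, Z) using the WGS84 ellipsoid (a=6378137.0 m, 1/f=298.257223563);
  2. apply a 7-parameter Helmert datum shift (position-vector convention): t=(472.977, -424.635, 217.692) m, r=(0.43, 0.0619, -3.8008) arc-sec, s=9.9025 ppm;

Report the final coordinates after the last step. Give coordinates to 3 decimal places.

X=-5152285.289 m, Y=3176791.851 m, Z=2009542.316 m

start: φ=18.477515°, λ=148.342834°, h=2254.961 m
→ ECEF (a=6378137.000, f=1/298.257223563): X=-5152766.3883, Y=3177094.2642, Z=2009296.5568
→ Helmert 7p (PV): X=-5152285.2894, Y=3176791.8515, Z=2009542.3156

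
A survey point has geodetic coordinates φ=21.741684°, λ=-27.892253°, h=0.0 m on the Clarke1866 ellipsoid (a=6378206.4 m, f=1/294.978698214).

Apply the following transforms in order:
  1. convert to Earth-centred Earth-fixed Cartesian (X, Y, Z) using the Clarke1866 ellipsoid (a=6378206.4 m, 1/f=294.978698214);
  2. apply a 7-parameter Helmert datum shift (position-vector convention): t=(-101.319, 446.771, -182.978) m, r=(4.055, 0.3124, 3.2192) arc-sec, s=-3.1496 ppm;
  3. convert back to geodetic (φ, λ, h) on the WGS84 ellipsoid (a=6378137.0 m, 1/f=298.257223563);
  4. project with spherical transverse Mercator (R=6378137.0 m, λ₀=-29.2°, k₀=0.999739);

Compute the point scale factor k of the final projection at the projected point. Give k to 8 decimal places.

0.99996506

start: φ=21.741684°, λ=-27.892253°, h=0.000 m
→ ECEF (a=6378206.400, f=1/294.978698214): X=5238661.6296, Y=-2772821.7239, Z=2347730.5855
→ Helmert 7p (PV): X=5238590.6423, Y=-2772330.6138, Z=2347477.7676
→ geod (Bowring, a=6378137.000): φ=21.73906650°, λ=-27.88837799°, h=-328.4606 m
→ into tm (λ₀=-29.2°): φ=21.73906650°, λ−λ₀=1.31162201°
scale k = 0.99996506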